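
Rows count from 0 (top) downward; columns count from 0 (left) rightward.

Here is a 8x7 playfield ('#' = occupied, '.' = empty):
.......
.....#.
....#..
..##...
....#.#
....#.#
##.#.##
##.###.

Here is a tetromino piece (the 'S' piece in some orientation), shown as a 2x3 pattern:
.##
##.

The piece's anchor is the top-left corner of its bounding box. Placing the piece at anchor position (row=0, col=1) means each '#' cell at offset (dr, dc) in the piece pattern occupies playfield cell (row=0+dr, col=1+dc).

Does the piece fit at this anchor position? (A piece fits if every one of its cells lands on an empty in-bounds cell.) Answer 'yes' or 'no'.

Check each piece cell at anchor (0, 1):
  offset (0,1) -> (0,2): empty -> OK
  offset (0,2) -> (0,3): empty -> OK
  offset (1,0) -> (1,1): empty -> OK
  offset (1,1) -> (1,2): empty -> OK
All cells valid: yes

Answer: yes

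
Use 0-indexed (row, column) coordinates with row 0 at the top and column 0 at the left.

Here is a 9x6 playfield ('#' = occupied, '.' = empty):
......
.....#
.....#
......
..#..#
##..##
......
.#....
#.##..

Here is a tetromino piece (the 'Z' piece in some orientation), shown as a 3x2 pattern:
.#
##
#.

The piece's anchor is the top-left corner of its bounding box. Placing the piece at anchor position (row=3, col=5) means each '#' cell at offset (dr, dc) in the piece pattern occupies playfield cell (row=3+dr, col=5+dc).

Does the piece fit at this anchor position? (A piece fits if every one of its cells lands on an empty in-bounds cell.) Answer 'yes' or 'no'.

Check each piece cell at anchor (3, 5):
  offset (0,1) -> (3,6): out of bounds -> FAIL
  offset (1,0) -> (4,5): occupied ('#') -> FAIL
  offset (1,1) -> (4,6): out of bounds -> FAIL
  offset (2,0) -> (5,5): occupied ('#') -> FAIL
All cells valid: no

Answer: no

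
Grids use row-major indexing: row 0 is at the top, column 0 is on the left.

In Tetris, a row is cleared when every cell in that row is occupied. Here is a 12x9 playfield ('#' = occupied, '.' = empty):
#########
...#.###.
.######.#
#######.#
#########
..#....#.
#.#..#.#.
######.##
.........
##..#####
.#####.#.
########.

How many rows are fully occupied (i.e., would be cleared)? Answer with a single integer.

Check each row:
  row 0: 0 empty cells -> FULL (clear)
  row 1: 5 empty cells -> not full
  row 2: 2 empty cells -> not full
  row 3: 1 empty cell -> not full
  row 4: 0 empty cells -> FULL (clear)
  row 5: 7 empty cells -> not full
  row 6: 5 empty cells -> not full
  row 7: 1 empty cell -> not full
  row 8: 9 empty cells -> not full
  row 9: 2 empty cells -> not full
  row 10: 3 empty cells -> not full
  row 11: 1 empty cell -> not full
Total rows cleared: 2

Answer: 2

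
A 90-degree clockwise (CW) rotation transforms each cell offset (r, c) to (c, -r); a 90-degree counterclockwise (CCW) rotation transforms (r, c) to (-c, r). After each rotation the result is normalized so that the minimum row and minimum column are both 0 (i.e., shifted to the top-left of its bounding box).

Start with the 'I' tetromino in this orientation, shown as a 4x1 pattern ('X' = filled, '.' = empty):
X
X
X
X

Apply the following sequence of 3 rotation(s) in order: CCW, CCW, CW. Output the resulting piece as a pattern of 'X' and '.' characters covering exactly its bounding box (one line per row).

Answer: XXXX

Derivation:
Start:
X
X
X
X
After rotation 1 (CCW):
XXXX
After rotation 2 (CCW):
X
X
X
X
After rotation 3 (CW):
XXXX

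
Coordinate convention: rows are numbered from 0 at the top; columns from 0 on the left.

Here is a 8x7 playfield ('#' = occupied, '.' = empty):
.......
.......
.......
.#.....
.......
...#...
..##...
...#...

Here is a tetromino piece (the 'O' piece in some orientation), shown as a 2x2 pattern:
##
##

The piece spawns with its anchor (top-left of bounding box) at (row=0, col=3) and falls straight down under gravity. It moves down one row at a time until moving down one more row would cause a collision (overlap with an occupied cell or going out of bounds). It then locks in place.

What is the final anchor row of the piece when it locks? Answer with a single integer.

Answer: 3

Derivation:
Spawn at (row=0, col=3). Try each row:
  row 0: fits
  row 1: fits
  row 2: fits
  row 3: fits
  row 4: blocked -> lock at row 3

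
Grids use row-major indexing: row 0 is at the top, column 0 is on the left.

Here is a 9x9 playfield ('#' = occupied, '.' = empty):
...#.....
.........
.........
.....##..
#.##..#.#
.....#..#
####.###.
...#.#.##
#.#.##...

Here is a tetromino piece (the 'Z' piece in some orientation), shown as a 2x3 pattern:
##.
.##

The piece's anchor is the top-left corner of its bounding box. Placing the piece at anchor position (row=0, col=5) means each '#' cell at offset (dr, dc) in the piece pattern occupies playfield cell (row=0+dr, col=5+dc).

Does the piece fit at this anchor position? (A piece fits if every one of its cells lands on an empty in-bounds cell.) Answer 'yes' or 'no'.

Check each piece cell at anchor (0, 5):
  offset (0,0) -> (0,5): empty -> OK
  offset (0,1) -> (0,6): empty -> OK
  offset (1,1) -> (1,6): empty -> OK
  offset (1,2) -> (1,7): empty -> OK
All cells valid: yes

Answer: yes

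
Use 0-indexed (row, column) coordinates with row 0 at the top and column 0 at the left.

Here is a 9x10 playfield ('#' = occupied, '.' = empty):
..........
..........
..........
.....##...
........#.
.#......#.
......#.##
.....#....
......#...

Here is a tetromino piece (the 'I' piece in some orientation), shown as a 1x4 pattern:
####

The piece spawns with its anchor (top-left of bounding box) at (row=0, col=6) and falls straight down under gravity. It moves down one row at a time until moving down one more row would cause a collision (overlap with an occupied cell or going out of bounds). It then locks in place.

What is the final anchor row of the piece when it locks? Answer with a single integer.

Spawn at (row=0, col=6). Try each row:
  row 0: fits
  row 1: fits
  row 2: fits
  row 3: blocked -> lock at row 2

Answer: 2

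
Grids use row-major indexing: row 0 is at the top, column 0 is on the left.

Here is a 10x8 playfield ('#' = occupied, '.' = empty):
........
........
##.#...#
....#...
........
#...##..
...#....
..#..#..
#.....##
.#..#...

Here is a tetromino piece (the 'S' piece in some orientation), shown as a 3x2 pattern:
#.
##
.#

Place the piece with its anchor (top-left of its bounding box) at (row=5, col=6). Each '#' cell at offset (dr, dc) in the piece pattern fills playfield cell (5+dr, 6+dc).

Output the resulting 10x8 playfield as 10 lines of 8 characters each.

Answer: ........
........
##.#...#
....#...
........
#...###.
...#..##
..#..#.#
#.....##
.#..#...

Derivation:
Fill (5+0,6+0) = (5,6)
Fill (5+1,6+0) = (6,6)
Fill (5+1,6+1) = (6,7)
Fill (5+2,6+1) = (7,7)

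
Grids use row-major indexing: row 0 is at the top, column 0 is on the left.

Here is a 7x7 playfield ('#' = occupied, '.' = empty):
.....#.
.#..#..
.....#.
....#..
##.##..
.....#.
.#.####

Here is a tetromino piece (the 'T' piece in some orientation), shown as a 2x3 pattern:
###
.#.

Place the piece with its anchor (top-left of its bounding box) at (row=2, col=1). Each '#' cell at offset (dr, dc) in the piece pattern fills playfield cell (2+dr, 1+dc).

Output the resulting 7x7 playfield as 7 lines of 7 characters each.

Fill (2+0,1+0) = (2,1)
Fill (2+0,1+1) = (2,2)
Fill (2+0,1+2) = (2,3)
Fill (2+1,1+1) = (3,2)

Answer: .....#.
.#..#..
.###.#.
..#.#..
##.##..
.....#.
.#.####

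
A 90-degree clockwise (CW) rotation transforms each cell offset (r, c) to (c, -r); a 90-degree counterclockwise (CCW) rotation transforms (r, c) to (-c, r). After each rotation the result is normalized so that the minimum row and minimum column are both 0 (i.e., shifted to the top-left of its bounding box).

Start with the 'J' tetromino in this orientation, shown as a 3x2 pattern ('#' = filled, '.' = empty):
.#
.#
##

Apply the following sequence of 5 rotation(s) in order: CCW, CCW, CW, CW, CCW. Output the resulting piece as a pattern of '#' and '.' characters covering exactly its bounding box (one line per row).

Answer: ###
..#

Derivation:
Start:
.#
.#
##
After rotation 1 (CCW):
###
..#
After rotation 2 (CCW):
##
#.
#.
After rotation 3 (CW):
###
..#
After rotation 4 (CW):
.#
.#
##
After rotation 5 (CCW):
###
..#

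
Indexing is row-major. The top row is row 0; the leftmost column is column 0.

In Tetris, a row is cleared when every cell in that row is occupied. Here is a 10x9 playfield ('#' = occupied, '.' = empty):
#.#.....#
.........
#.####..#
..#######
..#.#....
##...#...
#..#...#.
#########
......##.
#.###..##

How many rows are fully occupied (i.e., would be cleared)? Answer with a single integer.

Check each row:
  row 0: 6 empty cells -> not full
  row 1: 9 empty cells -> not full
  row 2: 3 empty cells -> not full
  row 3: 2 empty cells -> not full
  row 4: 7 empty cells -> not full
  row 5: 6 empty cells -> not full
  row 6: 6 empty cells -> not full
  row 7: 0 empty cells -> FULL (clear)
  row 8: 7 empty cells -> not full
  row 9: 3 empty cells -> not full
Total rows cleared: 1

Answer: 1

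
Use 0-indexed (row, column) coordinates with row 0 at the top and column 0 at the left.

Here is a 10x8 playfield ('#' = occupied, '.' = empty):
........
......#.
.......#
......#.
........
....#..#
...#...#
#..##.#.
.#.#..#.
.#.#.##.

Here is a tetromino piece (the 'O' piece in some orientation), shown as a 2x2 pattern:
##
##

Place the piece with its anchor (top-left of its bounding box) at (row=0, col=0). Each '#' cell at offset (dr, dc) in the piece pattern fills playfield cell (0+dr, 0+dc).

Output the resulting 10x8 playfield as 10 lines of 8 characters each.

Answer: ##......
##....#.
.......#
......#.
........
....#..#
...#...#
#..##.#.
.#.#..#.
.#.#.##.

Derivation:
Fill (0+0,0+0) = (0,0)
Fill (0+0,0+1) = (0,1)
Fill (0+1,0+0) = (1,0)
Fill (0+1,0+1) = (1,1)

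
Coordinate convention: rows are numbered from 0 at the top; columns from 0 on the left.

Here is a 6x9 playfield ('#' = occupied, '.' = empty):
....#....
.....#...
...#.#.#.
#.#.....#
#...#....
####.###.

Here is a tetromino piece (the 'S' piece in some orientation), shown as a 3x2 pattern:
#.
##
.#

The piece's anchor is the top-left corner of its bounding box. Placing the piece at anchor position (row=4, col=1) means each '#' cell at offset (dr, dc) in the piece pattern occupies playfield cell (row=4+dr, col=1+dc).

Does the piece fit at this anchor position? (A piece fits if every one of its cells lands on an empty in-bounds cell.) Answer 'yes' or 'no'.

Answer: no

Derivation:
Check each piece cell at anchor (4, 1):
  offset (0,0) -> (4,1): empty -> OK
  offset (1,0) -> (5,1): occupied ('#') -> FAIL
  offset (1,1) -> (5,2): occupied ('#') -> FAIL
  offset (2,1) -> (6,2): out of bounds -> FAIL
All cells valid: no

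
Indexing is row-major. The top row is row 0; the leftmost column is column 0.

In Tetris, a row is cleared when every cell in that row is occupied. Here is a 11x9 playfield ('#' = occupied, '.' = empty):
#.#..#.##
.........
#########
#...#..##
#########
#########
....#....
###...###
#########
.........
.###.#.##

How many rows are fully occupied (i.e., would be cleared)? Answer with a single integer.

Check each row:
  row 0: 4 empty cells -> not full
  row 1: 9 empty cells -> not full
  row 2: 0 empty cells -> FULL (clear)
  row 3: 5 empty cells -> not full
  row 4: 0 empty cells -> FULL (clear)
  row 5: 0 empty cells -> FULL (clear)
  row 6: 8 empty cells -> not full
  row 7: 3 empty cells -> not full
  row 8: 0 empty cells -> FULL (clear)
  row 9: 9 empty cells -> not full
  row 10: 3 empty cells -> not full
Total rows cleared: 4

Answer: 4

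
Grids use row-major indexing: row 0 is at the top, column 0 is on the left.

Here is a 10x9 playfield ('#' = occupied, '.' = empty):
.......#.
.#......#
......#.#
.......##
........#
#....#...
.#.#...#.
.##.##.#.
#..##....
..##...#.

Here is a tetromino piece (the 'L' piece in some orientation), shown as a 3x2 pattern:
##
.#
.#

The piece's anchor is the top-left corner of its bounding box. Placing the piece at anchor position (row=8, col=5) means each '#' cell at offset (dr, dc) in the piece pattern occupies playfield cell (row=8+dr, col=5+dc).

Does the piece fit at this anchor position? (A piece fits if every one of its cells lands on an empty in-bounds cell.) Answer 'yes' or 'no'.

Answer: no

Derivation:
Check each piece cell at anchor (8, 5):
  offset (0,0) -> (8,5): empty -> OK
  offset (0,1) -> (8,6): empty -> OK
  offset (1,1) -> (9,6): empty -> OK
  offset (2,1) -> (10,6): out of bounds -> FAIL
All cells valid: no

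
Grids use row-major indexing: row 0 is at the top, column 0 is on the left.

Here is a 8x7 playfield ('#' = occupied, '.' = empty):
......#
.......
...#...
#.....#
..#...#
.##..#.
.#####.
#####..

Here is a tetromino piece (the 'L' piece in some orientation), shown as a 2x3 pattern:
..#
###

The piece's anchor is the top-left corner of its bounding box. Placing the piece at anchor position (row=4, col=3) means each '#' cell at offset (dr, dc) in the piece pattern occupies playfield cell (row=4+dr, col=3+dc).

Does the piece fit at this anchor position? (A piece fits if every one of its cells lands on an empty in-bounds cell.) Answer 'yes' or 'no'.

Check each piece cell at anchor (4, 3):
  offset (0,2) -> (4,5): empty -> OK
  offset (1,0) -> (5,3): empty -> OK
  offset (1,1) -> (5,4): empty -> OK
  offset (1,2) -> (5,5): occupied ('#') -> FAIL
All cells valid: no

Answer: no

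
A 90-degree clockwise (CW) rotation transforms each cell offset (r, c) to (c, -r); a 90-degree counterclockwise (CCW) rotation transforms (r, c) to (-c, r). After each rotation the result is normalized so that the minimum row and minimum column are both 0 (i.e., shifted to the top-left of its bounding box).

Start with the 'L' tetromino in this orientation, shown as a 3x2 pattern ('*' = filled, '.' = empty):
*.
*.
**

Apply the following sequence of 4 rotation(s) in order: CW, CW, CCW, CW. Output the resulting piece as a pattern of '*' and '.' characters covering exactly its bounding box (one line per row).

Answer: **
.*
.*

Derivation:
Start:
*.
*.
**
After rotation 1 (CW):
***
*..
After rotation 2 (CW):
**
.*
.*
After rotation 3 (CCW):
***
*..
After rotation 4 (CW):
**
.*
.*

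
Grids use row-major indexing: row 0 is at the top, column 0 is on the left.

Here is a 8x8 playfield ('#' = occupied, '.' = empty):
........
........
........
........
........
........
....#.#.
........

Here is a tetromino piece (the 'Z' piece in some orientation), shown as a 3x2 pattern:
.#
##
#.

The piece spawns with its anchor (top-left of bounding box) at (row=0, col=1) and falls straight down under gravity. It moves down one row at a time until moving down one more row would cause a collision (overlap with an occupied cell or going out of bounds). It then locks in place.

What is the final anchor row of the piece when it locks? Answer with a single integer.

Answer: 5

Derivation:
Spawn at (row=0, col=1). Try each row:
  row 0: fits
  row 1: fits
  row 2: fits
  row 3: fits
  row 4: fits
  row 5: fits
  row 6: blocked -> lock at row 5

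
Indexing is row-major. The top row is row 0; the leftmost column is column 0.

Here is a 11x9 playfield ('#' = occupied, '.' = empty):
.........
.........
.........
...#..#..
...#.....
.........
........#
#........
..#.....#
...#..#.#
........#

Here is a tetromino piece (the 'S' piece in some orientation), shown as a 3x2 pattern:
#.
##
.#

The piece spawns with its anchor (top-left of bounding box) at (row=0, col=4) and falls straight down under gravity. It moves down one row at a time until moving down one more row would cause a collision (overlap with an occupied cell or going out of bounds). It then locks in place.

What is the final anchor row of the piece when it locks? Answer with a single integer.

Answer: 8

Derivation:
Spawn at (row=0, col=4). Try each row:
  row 0: fits
  row 1: fits
  row 2: fits
  row 3: fits
  row 4: fits
  row 5: fits
  row 6: fits
  row 7: fits
  row 8: fits
  row 9: blocked -> lock at row 8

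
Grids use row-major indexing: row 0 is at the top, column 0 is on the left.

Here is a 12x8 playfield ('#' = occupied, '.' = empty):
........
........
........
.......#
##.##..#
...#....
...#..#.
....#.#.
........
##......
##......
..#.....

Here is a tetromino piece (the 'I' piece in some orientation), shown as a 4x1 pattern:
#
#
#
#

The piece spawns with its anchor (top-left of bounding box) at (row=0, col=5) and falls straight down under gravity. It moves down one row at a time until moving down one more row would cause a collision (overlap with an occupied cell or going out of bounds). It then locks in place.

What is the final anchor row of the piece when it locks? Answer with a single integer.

Spawn at (row=0, col=5). Try each row:
  row 0: fits
  row 1: fits
  row 2: fits
  row 3: fits
  row 4: fits
  row 5: fits
  row 6: fits
  row 7: fits
  row 8: fits
  row 9: blocked -> lock at row 8

Answer: 8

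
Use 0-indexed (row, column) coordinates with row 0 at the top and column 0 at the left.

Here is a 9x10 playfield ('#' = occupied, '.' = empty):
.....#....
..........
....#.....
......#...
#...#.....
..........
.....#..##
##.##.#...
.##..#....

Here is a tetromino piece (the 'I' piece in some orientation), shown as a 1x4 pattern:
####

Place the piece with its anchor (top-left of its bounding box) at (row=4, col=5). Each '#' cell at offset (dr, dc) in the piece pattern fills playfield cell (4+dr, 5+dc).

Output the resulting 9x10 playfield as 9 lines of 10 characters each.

Fill (4+0,5+0) = (4,5)
Fill (4+0,5+1) = (4,6)
Fill (4+0,5+2) = (4,7)
Fill (4+0,5+3) = (4,8)

Answer: .....#....
..........
....#.....
......#...
#...#####.
..........
.....#..##
##.##.#...
.##..#....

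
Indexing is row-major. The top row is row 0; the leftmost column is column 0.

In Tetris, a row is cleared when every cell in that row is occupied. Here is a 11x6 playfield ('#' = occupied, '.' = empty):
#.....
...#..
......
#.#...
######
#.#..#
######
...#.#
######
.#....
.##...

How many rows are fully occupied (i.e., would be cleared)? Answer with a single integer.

Check each row:
  row 0: 5 empty cells -> not full
  row 1: 5 empty cells -> not full
  row 2: 6 empty cells -> not full
  row 3: 4 empty cells -> not full
  row 4: 0 empty cells -> FULL (clear)
  row 5: 3 empty cells -> not full
  row 6: 0 empty cells -> FULL (clear)
  row 7: 4 empty cells -> not full
  row 8: 0 empty cells -> FULL (clear)
  row 9: 5 empty cells -> not full
  row 10: 4 empty cells -> not full
Total rows cleared: 3

Answer: 3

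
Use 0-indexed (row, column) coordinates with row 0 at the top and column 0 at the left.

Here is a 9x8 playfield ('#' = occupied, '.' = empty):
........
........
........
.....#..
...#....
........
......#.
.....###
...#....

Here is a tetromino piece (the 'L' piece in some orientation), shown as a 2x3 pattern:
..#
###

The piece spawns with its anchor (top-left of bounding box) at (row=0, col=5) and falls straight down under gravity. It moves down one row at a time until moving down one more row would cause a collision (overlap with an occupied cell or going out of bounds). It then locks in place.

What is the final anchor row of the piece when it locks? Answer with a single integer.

Spawn at (row=0, col=5). Try each row:
  row 0: fits
  row 1: fits
  row 2: blocked -> lock at row 1

Answer: 1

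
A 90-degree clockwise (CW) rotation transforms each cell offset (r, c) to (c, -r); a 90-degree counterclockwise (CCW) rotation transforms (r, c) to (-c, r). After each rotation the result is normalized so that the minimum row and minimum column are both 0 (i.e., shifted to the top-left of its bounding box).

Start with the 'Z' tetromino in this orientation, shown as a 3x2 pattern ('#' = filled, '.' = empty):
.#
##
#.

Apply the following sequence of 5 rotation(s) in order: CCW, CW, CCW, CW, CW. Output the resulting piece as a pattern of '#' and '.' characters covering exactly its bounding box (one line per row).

Answer: ##.
.##

Derivation:
Start:
.#
##
#.
After rotation 1 (CCW):
##.
.##
After rotation 2 (CW):
.#
##
#.
After rotation 3 (CCW):
##.
.##
After rotation 4 (CW):
.#
##
#.
After rotation 5 (CW):
##.
.##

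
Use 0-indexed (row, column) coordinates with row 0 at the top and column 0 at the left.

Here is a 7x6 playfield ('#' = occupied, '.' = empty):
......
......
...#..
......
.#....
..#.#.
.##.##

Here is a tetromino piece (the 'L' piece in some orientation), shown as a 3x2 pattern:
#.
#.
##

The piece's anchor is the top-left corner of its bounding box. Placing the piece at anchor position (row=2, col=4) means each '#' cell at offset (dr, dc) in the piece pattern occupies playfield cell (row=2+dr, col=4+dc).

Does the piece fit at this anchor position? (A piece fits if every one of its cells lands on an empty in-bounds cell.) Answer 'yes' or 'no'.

Answer: yes

Derivation:
Check each piece cell at anchor (2, 4):
  offset (0,0) -> (2,4): empty -> OK
  offset (1,0) -> (3,4): empty -> OK
  offset (2,0) -> (4,4): empty -> OK
  offset (2,1) -> (4,5): empty -> OK
All cells valid: yes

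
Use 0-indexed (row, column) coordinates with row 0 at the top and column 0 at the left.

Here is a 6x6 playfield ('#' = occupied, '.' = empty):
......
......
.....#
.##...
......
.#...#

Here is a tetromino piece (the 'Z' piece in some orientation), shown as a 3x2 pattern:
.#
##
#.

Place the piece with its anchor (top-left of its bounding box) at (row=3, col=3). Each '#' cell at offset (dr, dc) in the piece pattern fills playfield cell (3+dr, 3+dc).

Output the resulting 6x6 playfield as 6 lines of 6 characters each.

Fill (3+0,3+1) = (3,4)
Fill (3+1,3+0) = (4,3)
Fill (3+1,3+1) = (4,4)
Fill (3+2,3+0) = (5,3)

Answer: ......
......
.....#
.##.#.
...##.
.#.#.#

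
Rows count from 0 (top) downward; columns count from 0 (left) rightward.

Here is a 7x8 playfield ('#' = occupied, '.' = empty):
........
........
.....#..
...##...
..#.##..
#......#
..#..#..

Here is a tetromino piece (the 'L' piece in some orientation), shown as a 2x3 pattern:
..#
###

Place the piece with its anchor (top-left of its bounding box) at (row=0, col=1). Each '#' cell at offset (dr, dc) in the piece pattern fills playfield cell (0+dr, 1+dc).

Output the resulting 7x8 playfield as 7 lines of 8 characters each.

Answer: ...#....
.###....
.....#..
...##...
..#.##..
#......#
..#..#..

Derivation:
Fill (0+0,1+2) = (0,3)
Fill (0+1,1+0) = (1,1)
Fill (0+1,1+1) = (1,2)
Fill (0+1,1+2) = (1,3)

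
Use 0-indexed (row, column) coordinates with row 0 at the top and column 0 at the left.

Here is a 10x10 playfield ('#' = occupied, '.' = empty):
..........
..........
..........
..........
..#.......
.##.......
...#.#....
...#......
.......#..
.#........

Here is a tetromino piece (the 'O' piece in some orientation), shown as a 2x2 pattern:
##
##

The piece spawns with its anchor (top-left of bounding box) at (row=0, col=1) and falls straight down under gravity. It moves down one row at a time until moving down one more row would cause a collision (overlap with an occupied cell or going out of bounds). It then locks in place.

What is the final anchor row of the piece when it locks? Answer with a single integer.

Answer: 2

Derivation:
Spawn at (row=0, col=1). Try each row:
  row 0: fits
  row 1: fits
  row 2: fits
  row 3: blocked -> lock at row 2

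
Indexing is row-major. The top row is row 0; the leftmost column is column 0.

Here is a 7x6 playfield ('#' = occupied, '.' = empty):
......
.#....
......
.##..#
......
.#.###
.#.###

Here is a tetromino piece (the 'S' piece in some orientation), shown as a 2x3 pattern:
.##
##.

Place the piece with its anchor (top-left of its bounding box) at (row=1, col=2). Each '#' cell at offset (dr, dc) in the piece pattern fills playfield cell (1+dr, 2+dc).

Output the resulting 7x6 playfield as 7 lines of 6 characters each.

Answer: ......
.#.##.
..##..
.##..#
......
.#.###
.#.###

Derivation:
Fill (1+0,2+1) = (1,3)
Fill (1+0,2+2) = (1,4)
Fill (1+1,2+0) = (2,2)
Fill (1+1,2+1) = (2,3)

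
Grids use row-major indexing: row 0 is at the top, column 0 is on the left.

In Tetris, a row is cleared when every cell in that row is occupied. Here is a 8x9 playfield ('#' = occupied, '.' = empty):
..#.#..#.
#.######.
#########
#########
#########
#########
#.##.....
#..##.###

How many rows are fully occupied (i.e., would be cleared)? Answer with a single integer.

Answer: 4

Derivation:
Check each row:
  row 0: 6 empty cells -> not full
  row 1: 2 empty cells -> not full
  row 2: 0 empty cells -> FULL (clear)
  row 3: 0 empty cells -> FULL (clear)
  row 4: 0 empty cells -> FULL (clear)
  row 5: 0 empty cells -> FULL (clear)
  row 6: 6 empty cells -> not full
  row 7: 3 empty cells -> not full
Total rows cleared: 4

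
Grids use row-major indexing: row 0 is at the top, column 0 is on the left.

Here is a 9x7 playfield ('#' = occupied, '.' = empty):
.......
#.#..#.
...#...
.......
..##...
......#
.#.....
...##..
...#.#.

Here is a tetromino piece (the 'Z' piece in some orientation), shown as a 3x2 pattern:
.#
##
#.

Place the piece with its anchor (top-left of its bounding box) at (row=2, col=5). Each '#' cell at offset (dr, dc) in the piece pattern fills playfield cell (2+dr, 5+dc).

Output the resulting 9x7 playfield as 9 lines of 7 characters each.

Fill (2+0,5+1) = (2,6)
Fill (2+1,5+0) = (3,5)
Fill (2+1,5+1) = (3,6)
Fill (2+2,5+0) = (4,5)

Answer: .......
#.#..#.
...#..#
.....##
..##.#.
......#
.#.....
...##..
...#.#.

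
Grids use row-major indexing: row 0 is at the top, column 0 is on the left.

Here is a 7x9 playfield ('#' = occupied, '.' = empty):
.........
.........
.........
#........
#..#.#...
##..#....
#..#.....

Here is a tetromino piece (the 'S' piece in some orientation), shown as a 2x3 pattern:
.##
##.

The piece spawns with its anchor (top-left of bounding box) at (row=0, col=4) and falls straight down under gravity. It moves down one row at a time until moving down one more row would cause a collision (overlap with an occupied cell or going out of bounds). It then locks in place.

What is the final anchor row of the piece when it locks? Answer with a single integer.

Spawn at (row=0, col=4). Try each row:
  row 0: fits
  row 1: fits
  row 2: fits
  row 3: blocked -> lock at row 2

Answer: 2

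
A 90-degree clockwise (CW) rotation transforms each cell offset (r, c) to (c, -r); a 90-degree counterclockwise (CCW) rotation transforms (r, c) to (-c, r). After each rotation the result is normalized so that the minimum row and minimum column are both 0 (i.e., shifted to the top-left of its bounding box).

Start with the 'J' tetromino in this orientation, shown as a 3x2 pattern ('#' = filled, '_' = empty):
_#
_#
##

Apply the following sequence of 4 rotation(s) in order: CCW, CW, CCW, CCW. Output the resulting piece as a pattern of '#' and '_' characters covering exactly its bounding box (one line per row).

Start:
_#
_#
##
After rotation 1 (CCW):
###
__#
After rotation 2 (CW):
_#
_#
##
After rotation 3 (CCW):
###
__#
After rotation 4 (CCW):
##
#_
#_

Answer: ##
#_
#_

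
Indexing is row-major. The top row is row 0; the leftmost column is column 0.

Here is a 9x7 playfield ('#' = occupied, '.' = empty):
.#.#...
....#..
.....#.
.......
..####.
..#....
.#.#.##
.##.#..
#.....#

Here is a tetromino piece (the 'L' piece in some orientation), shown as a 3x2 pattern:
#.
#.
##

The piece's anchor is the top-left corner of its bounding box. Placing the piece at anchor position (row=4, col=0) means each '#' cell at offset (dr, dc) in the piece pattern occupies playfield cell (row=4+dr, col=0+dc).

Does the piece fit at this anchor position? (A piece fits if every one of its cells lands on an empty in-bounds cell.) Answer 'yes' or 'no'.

Check each piece cell at anchor (4, 0):
  offset (0,0) -> (4,0): empty -> OK
  offset (1,0) -> (5,0): empty -> OK
  offset (2,0) -> (6,0): empty -> OK
  offset (2,1) -> (6,1): occupied ('#') -> FAIL
All cells valid: no

Answer: no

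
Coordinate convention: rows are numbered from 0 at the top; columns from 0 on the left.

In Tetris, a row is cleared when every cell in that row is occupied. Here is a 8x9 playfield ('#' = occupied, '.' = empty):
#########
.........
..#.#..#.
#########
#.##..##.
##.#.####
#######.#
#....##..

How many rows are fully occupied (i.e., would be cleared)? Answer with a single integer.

Answer: 2

Derivation:
Check each row:
  row 0: 0 empty cells -> FULL (clear)
  row 1: 9 empty cells -> not full
  row 2: 6 empty cells -> not full
  row 3: 0 empty cells -> FULL (clear)
  row 4: 4 empty cells -> not full
  row 5: 2 empty cells -> not full
  row 6: 1 empty cell -> not full
  row 7: 6 empty cells -> not full
Total rows cleared: 2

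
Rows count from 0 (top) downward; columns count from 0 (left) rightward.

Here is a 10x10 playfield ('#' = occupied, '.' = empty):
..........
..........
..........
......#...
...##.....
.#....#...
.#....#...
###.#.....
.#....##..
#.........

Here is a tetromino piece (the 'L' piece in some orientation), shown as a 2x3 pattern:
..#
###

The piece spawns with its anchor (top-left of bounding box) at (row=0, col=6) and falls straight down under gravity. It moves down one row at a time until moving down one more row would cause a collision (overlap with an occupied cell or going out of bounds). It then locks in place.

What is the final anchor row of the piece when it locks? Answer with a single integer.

Spawn at (row=0, col=6). Try each row:
  row 0: fits
  row 1: fits
  row 2: blocked -> lock at row 1

Answer: 1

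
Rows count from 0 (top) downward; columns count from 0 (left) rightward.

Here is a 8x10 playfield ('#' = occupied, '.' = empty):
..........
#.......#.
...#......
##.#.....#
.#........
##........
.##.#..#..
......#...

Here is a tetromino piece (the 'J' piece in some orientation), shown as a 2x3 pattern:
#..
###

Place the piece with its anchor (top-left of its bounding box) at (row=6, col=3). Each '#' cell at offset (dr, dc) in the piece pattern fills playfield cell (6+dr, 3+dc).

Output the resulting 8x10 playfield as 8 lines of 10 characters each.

Fill (6+0,3+0) = (6,3)
Fill (6+1,3+0) = (7,3)
Fill (6+1,3+1) = (7,4)
Fill (6+1,3+2) = (7,5)

Answer: ..........
#.......#.
...#......
##.#.....#
.#........
##........
.####..#..
...####...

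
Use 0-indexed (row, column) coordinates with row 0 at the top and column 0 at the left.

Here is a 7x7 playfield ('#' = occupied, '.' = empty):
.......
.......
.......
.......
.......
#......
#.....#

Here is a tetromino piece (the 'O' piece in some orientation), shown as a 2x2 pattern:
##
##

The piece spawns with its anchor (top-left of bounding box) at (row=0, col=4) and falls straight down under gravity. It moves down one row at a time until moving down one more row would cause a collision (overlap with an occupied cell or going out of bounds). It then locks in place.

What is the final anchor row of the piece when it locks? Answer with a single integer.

Spawn at (row=0, col=4). Try each row:
  row 0: fits
  row 1: fits
  row 2: fits
  row 3: fits
  row 4: fits
  row 5: fits
  row 6: blocked -> lock at row 5

Answer: 5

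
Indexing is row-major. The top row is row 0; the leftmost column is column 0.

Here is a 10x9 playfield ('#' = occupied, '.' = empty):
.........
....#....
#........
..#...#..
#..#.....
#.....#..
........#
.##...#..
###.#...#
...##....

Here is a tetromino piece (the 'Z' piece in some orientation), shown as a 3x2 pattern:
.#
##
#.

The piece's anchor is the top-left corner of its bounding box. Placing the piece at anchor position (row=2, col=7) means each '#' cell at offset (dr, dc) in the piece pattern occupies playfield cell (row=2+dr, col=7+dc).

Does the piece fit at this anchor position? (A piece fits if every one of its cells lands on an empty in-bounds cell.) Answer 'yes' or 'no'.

Check each piece cell at anchor (2, 7):
  offset (0,1) -> (2,8): empty -> OK
  offset (1,0) -> (3,7): empty -> OK
  offset (1,1) -> (3,8): empty -> OK
  offset (2,0) -> (4,7): empty -> OK
All cells valid: yes

Answer: yes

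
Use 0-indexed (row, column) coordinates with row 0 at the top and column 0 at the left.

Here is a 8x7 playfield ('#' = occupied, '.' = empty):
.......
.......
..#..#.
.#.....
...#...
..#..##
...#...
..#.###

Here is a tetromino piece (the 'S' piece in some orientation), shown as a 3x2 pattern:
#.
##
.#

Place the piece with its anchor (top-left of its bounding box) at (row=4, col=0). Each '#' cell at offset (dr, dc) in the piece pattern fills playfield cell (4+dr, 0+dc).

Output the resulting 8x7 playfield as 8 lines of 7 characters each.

Answer: .......
.......
..#..#.
.#.....
#..#...
###..##
.#.#...
..#.###

Derivation:
Fill (4+0,0+0) = (4,0)
Fill (4+1,0+0) = (5,0)
Fill (4+1,0+1) = (5,1)
Fill (4+2,0+1) = (6,1)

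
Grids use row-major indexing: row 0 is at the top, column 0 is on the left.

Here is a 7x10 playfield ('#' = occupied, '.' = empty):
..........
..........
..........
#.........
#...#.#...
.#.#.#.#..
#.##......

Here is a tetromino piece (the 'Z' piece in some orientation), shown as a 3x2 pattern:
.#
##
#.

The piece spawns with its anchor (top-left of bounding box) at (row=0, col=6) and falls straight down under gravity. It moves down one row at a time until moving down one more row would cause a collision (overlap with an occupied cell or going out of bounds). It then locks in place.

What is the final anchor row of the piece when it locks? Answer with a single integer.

Spawn at (row=0, col=6). Try each row:
  row 0: fits
  row 1: fits
  row 2: blocked -> lock at row 1

Answer: 1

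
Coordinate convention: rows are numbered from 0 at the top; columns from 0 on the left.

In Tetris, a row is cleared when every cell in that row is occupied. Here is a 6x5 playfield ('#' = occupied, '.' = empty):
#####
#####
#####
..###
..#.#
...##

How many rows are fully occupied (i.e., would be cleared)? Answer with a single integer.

Check each row:
  row 0: 0 empty cells -> FULL (clear)
  row 1: 0 empty cells -> FULL (clear)
  row 2: 0 empty cells -> FULL (clear)
  row 3: 2 empty cells -> not full
  row 4: 3 empty cells -> not full
  row 5: 3 empty cells -> not full
Total rows cleared: 3

Answer: 3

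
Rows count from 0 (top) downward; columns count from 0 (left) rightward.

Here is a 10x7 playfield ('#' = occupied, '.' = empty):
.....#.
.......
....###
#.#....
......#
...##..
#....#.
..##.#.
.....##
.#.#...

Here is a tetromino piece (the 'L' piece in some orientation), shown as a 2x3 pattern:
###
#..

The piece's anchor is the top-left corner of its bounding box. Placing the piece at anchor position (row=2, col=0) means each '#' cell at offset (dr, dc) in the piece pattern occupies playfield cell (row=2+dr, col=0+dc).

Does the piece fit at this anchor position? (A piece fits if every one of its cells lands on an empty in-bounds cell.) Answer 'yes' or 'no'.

Check each piece cell at anchor (2, 0):
  offset (0,0) -> (2,0): empty -> OK
  offset (0,1) -> (2,1): empty -> OK
  offset (0,2) -> (2,2): empty -> OK
  offset (1,0) -> (3,0): occupied ('#') -> FAIL
All cells valid: no

Answer: no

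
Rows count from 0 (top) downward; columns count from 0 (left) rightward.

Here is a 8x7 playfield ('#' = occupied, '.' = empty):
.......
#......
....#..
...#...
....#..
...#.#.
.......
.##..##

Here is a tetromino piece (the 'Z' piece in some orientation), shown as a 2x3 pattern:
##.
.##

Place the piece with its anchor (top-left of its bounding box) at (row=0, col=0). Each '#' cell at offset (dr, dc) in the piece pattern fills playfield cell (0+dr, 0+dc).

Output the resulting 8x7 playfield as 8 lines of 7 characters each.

Answer: ##.....
###....
....#..
...#...
....#..
...#.#.
.......
.##..##

Derivation:
Fill (0+0,0+0) = (0,0)
Fill (0+0,0+1) = (0,1)
Fill (0+1,0+1) = (1,1)
Fill (0+1,0+2) = (1,2)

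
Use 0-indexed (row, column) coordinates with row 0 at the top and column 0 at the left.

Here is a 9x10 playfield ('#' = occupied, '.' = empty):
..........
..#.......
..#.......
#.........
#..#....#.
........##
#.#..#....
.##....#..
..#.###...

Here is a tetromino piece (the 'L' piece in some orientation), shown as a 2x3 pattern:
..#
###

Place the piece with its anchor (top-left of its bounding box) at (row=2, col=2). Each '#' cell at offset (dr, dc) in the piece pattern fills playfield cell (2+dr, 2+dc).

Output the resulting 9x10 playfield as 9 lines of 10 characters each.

Answer: ..........
..#.......
..#.#.....
#.###.....
#..#....#.
........##
#.#..#....
.##....#..
..#.###...

Derivation:
Fill (2+0,2+2) = (2,4)
Fill (2+1,2+0) = (3,2)
Fill (2+1,2+1) = (3,3)
Fill (2+1,2+2) = (3,4)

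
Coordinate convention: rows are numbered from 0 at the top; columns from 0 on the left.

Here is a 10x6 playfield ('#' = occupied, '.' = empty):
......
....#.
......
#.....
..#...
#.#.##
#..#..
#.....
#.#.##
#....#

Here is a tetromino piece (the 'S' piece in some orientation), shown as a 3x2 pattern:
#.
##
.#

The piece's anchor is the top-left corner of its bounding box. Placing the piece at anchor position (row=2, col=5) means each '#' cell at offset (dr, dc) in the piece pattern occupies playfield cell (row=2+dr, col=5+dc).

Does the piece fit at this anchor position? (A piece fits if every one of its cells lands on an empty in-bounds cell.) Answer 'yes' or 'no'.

Answer: no

Derivation:
Check each piece cell at anchor (2, 5):
  offset (0,0) -> (2,5): empty -> OK
  offset (1,0) -> (3,5): empty -> OK
  offset (1,1) -> (3,6): out of bounds -> FAIL
  offset (2,1) -> (4,6): out of bounds -> FAIL
All cells valid: no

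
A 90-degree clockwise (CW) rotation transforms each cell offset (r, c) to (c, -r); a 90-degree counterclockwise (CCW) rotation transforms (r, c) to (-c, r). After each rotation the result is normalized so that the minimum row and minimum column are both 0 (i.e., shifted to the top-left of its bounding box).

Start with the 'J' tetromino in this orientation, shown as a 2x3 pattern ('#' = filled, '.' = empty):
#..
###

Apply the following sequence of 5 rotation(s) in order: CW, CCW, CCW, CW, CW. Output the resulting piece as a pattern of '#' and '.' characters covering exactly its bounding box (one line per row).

Start:
#..
###
After rotation 1 (CW):
##
#.
#.
After rotation 2 (CCW):
#..
###
After rotation 3 (CCW):
.#
.#
##
After rotation 4 (CW):
#..
###
After rotation 5 (CW):
##
#.
#.

Answer: ##
#.
#.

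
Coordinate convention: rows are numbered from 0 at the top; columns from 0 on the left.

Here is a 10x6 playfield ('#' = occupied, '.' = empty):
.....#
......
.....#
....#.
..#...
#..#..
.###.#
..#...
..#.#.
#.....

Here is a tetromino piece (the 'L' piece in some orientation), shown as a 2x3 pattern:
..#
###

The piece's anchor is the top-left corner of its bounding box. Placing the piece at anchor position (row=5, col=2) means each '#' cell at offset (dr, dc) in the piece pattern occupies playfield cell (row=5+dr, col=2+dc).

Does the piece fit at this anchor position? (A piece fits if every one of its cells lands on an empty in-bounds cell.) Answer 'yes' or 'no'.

Check each piece cell at anchor (5, 2):
  offset (0,2) -> (5,4): empty -> OK
  offset (1,0) -> (6,2): occupied ('#') -> FAIL
  offset (1,1) -> (6,3): occupied ('#') -> FAIL
  offset (1,2) -> (6,4): empty -> OK
All cells valid: no

Answer: no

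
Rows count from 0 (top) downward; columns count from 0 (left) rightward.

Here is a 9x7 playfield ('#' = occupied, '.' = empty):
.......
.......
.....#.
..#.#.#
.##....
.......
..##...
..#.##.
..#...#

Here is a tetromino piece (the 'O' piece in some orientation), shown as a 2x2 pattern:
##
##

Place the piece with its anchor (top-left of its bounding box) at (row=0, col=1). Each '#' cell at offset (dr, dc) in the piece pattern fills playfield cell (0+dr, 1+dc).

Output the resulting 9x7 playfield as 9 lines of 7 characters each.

Fill (0+0,1+0) = (0,1)
Fill (0+0,1+1) = (0,2)
Fill (0+1,1+0) = (1,1)
Fill (0+1,1+1) = (1,2)

Answer: .##....
.##....
.....#.
..#.#.#
.##....
.......
..##...
..#.##.
..#...#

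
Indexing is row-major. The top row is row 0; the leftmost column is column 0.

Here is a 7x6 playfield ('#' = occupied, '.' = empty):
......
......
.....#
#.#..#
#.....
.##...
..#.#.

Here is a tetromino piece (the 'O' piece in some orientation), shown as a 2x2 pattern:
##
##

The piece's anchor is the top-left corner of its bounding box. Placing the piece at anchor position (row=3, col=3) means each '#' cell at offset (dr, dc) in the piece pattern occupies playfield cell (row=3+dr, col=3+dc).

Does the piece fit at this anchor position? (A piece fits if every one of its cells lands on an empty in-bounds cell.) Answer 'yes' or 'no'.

Check each piece cell at anchor (3, 3):
  offset (0,0) -> (3,3): empty -> OK
  offset (0,1) -> (3,4): empty -> OK
  offset (1,0) -> (4,3): empty -> OK
  offset (1,1) -> (4,4): empty -> OK
All cells valid: yes

Answer: yes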